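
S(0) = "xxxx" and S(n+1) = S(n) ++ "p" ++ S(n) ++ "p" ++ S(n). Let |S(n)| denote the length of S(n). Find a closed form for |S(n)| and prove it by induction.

Claim: |S(n)| = 5·3^n − 1.

Base case: |S(0)| = 4, and 5·3^0 − 1 = 4.
Assume |S(r)| = 5·3^r − 1.
Then |S(r+1)| = 3|S(r)| + 2 = 3(5·3^r − 1) + 2 = 5·3^{r+1} − 3 + 2 = 5·3^{r+1} − 1.
By induction, |S(n)| = 5·3^n − 1 for all n ≥ 0.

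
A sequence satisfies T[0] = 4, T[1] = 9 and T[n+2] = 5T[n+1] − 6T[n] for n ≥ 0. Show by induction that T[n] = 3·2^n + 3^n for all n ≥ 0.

Base cases: T[0] = 4 and 3·2^0 + 3^0 = 4; T[1] = 9 and 3·2^1 + 3^1 = 9.
Assume T[j] = 3·2^j + 3^j for all 0 ≤ j ≤ r, where r ≥ 1.
Then T[r+1] = 5T[r] − 6T[r−1] = 5·(3·2^r + 3^r) − 6·(3·2^{r−1} + 3^{r−1}) = 3·(5·2 − 6)2^{r−1} + (5·3 − 6)3^{r−1} = 12·2^{r−1} + 9·3^{r−1} = 3·2^{r+1} + 3^{r+1}.
This completes the inductive step, so T[n] = 3·2^n + 3^n for all n ≥ 0.

T[n] = 3·2^n + 3^n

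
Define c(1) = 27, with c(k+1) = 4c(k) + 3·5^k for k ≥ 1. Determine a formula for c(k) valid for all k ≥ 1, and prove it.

Claim: c(k) = 3·4^k + 3·5^k.

Base case: c(1) = 27, and 3·4^1 + 3·5^1 = 12 + 15 = 27.
Assume c(r) = 3·4^r + 3·5^r for some r ≥ 1.
Then c(r+1) = 4c(r) + 3·5^r = 4·(3·4^r + 3·5^r) + 3·5^r = 3·4^{r+1} + 12·5^r + 3·5^r = 3·4^{r+1} + 15·5^r = 3·4^{r+1} + 3·5^{r+1}.
This completes the inductive step, so c(k) = 3·4^k + 3·5^k for all k ≥ 1.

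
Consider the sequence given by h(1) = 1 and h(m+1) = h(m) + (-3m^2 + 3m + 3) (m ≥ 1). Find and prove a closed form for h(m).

Claim: h(m) = -m^3 + 3m^2 + m − 2.

Base case: h(1) = 1, and -1^3 + 3·1^2 + 1 − 2 = 1.
Assume h(k) = -k^3 + 3k^2 + k − 2.
Then h(k+1) = h(k) + (-3k^2 + 3k + 3) = (-k^3 + 3k^2 + k − 2) + (-3k^2 + 3k + 3) = -k^3 + 4k + 1,
and -(k+1)^3 + 3·(k+1)^2 + (k+1) − 2 = -k^3 + 4k + 1.
By induction, h(m) = -m^3 + 3m^2 + m − 2 for all m ≥ 1.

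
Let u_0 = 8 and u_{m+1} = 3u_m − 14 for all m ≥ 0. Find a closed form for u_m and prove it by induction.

Claim: u_m = 3^m + 7.

Base case: u_0 = 8, and 3^0 + 7 = 1 + 7 = 8.
Assume u_r = 3^r + 7 for some r ≥ 0.
Then u_{r+1} = 3u_r − 14 = 3·(3^r + 7) − 14 = 3^{r+1} + 21 − 14 = 3^{r+1} + 7.
So the formula holds for r+1, and by induction u_m = 3^m + 7 for all m ≥ 0.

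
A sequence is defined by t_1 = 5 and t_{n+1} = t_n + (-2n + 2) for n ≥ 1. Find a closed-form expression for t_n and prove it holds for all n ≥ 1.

Claim: t_n = -n^2 + 3n + 3.

Base case: t_1 = 5, and -1^2 + 3·1 + 3 = 5.
Assume t_k = -k^2 + 3k + 3.
Then t_{k+1} = t_k + (-2k + 2) = (-k^2 + 3k + 3) + (-2k + 2) = -k^2 + k + 5,
and -(k+1)^2 + 3·(k+1) + 3 = -k^2 + k + 5.
Hence t_n = -n^2 + 3n + 3 for every n ≥ 1, by induction.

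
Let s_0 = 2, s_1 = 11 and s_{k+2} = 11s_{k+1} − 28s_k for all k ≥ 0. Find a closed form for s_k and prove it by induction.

Claim: s_k = 7^k + 4^k.

Base cases: s_0 = 2 and 7^0 + 4^0 = 2; s_1 = 11 and 7^1 + 4^1 = 11.
Assume s_j = 7^j + 4^j for all 0 ≤ j ≤ m, where m ≥ 1.
Then s_{m+1} = 11s_m − 28s_{m−1} = 11·(7^m + 4^m) − 28·(7^{m−1} + 4^{m−1}) = (11·7 − 28)7^{m−1} + (11·4 − 28)4^{m−1} = 49·7^{m−1} + 16·4^{m−1} = 7^{m+1} + 4^{m+1}.
This completes the inductive step, so s_k = 7^k + 4^k for all k ≥ 0.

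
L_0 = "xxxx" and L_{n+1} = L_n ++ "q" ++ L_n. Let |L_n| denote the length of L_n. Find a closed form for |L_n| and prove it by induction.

Claim: |L_n| = 5·2^n − 1.

Base case: |L_0| = 4, and 5·2^0 − 1 = 4.
Assume |L_r| = 5·2^r − 1.
Then |L_{r+1}| = |L_r| + 1 + |L_r| = 2|L_r| + 1 = 2(5·2^r − 1) + 1 = 5·2^{r+1} − 2 + 1 = 5·2^{r+1} − 1.
By induction, |L_n| = 5·2^n − 1 for all n ≥ 0.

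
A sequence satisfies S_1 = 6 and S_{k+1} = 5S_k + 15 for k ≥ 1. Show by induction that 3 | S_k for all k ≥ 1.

Base case: S_1 = 6 = 3·2, so 3 | S_1.
Assume 3 | S_j, so S_j = 3t for some integer t.
Then S_{j+1} = 5S_j + 15 = 5·(3t) + 15 = 3(5t + 5), so 3 | S_{j+1}.
Hence 3 | S_k for every k ≥ 1, by induction.

3 | S_k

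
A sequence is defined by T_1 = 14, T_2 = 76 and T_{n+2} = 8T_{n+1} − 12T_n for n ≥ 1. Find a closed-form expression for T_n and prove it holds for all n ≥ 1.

Claim: T_n = 2^n + 2·6^n.

Base cases: T_1 = 14 and 2^1 + 2·6^1 = 14; T_2 = 76 and 2^2 + 2·6^2 = 76.
Assume T_j = 2^j + 2·6^j for all 1 ≤ j ≤ k, where k ≥ 2.
Then T_{k+1} = 8T_k − 12T_{k−1} = 8·(2^k + 2·6^k) − 12·(2^{k−1} + 2·6^{k−1}) = (8·2 − 12)2^{k−1} + 2·(8·6 − 12)6^{k−1} = 4·2^{k−1} + 72·6^{k−1} = 2^{k+1} + 2·6^{k+1}.
This completes the inductive step, so T_n = 2^n + 2·6^n for all n ≥ 1.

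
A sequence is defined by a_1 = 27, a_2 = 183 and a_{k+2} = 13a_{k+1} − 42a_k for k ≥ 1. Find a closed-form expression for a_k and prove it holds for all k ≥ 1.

Claim: a_k = 3·7^k + 6^k.

Base cases: a_1 = 27 and 3·7^1 + 6^1 = 27; a_2 = 183 and 3·7^2 + 6^2 = 183.
Assume a_i = 3·7^i + 6^i for all 1 ≤ i ≤ j, where j ≥ 2.
Then a_{j+1} = 13a_j − 42a_{j−1} = 13·(3·7^j + 6^j) − 42·(3·7^{j−1} + 6^{j−1}) = 3·(13·7 − 42)7^{j−1} + (13·6 − 42)6^{j−1} = 147·7^{j−1} + 36·6^{j−1} = 3·7^{j+1} + 6^{j+1}.
So the formula holds for j+1, and by strong induction a_k = 3·7^k + 6^k for all k ≥ 1.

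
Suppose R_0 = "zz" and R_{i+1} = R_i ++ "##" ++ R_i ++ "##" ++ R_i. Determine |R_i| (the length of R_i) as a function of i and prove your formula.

Claim: |R_i| = 4·3^i − 2.

Base case: |R_0| = 2, and 4·3^0 − 2 = 2.
Assume |R_j| = 4·3^j − 2.
Then |R_{j+1}| = 3|R_j| + 4 = 3(4·3^j − 2) + 4 = 4·3^{j+1} − 6 + 4 = 4·3^{j+1} − 2.
This completes the inductive step, so |R_i| = 4·3^i − 2 for all i ≥ 0.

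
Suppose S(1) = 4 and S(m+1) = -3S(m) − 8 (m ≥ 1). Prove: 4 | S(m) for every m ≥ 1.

Base case: S(1) = 4 = 4·1, so 4 | S(1).
Assume 4 | S(j), so S(j) = 4t for some integer t.
Then S(j+1) = -3S(j) − 8 = -3·(4t) − 8 = 4(-3t − 2), so 4 | S(j+1).
By induction, 4 | S(m) for all m ≥ 1.

4 | S(m)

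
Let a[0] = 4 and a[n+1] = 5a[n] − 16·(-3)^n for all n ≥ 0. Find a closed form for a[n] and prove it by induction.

Claim: a[n] = 2·5^n + 2·(-3)^n.

Base case: a[0] = 4, and 2·5^0 + 2·(-3)^0 = 2 + 2 = 4.
Assume a[j] = 2·5^j + 2·(-3)^j for some j ≥ 0.
Then a[j+1] = 5a[j] − 16·(-3)^j = 5·(2·5^j + 2·(-3)^j) − 16·(-3)^j = 2·5^{j+1} + 10·(-3)^j − 16·(-3)^j = 2·5^{j+1} − 6·(-3)^j = 2·5^{j+1} + 2·(-3)^{j+1}.
Hence a[n] = 2·5^n + 2·(-3)^n for every n ≥ 0, by induction.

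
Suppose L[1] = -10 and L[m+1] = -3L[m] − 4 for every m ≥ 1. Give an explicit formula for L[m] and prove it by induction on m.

Claim: L[m] = 3·(-3)^m − 1.

Base case: L[1] = -10, and 3·(-3)^1 − 1 = -9 − 1 = -10.
Assume L[k] = 3·(-3)^k − 1 for some k ≥ 1.
Then L[k+1] = -3L[k] − 4 = -3·(3·(-3)^k − 1) − 4 = -9·(-3)^k + 3 − 4 = 3·(-3)^{k+1} − 1.
Hence L[m] = 3·(-3)^m − 1 for every m ≥ 1, by induction.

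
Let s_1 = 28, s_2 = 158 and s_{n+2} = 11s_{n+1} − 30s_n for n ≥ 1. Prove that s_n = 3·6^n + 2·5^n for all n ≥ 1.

Base cases: s_1 = 28 and 3·6^1 + 2·5^1 = 28; s_2 = 158 and 3·6^2 + 2·5^2 = 158.
Assume s_i = 3·6^i + 2·5^i for all 1 ≤ i ≤ j, where j ≥ 2.
Then s_{j+1} = 11s_j − 30s_{j−1} = 11·(3·6^j + 2·5^j) − 30·(3·6^{j−1} + 2·5^{j−1}) = 3·(11·6 − 30)6^{j−1} + 2·(11·5 − 30)5^{j−1} = 108·6^{j−1} + 50·5^{j−1} = 3·6^{j+1} + 2·5^{j+1}.
So the formula holds for j+1, and by strong induction s_n = 3·6^n + 2·5^n for all n ≥ 1.

s_n = 3·6^n + 2·5^n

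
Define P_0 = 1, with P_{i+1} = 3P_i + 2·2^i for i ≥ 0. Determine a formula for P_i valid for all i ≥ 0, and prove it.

Claim: P_i = 3·3^i − 2·2^i.

Base case: P_0 = 1, and 3·3^0 − 2·2^0 = 3 − 2 = 1.
Assume P_m = 3·3^m − 2·2^m for some m ≥ 0.
Then P_{m+1} = 3P_m + 2·2^m = 3·(3·3^m − 2·2^m) + 2·2^m = 3·3^{m+1} − 6·2^m + 2·2^m = 3·3^{m+1} − 4·2^m = 3·3^{m+1} − 2·2^{m+1}.
So the formula holds for m+1, and by induction P_i = 3·3^i − 2·2^i for all i ≥ 0.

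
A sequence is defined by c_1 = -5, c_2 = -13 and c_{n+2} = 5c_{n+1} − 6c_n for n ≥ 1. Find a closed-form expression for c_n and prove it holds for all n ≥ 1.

Claim: c_n = -3^n − 2^n.

Base cases: c_1 = -5 and -3^1 − 2^1 = -5; c_2 = -13 and -3^2 − 2^2 = -13.
Assume c_j = -3^j − 2^j for all 1 ≤ j ≤ k, where k ≥ 2.
Then c_{k+1} = 5c_k − 6c_{k−1} = 5·(-3^k − 2^k) − 6·(-3^{k−1} − 2^{k−1}) = -(5·3 − 6)3^{k−1} − (5·2 − 6)2^{k−1} = -9·3^{k−1} − 4·2^{k−1} = -3^{k+1} − 2^{k+1}.
So the formula holds for k+1, and by strong induction c_n = -3^n − 2^n for all n ≥ 1.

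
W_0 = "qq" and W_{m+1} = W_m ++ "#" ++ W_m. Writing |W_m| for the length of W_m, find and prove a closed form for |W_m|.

Claim: |W_m| = 3·2^m − 1.

Base case: |W_0| = 2, and 3·2^0 − 1 = 2.
Assume |W_k| = 3·2^k − 1.
Then |W_{k+1}| = |W_k| + 1 + |W_k| = 2|W_k| + 1 = 2(3·2^k − 1) + 1 = 3·2^{k+1} − 2 + 1 = 3·2^{k+1} − 1.
By induction, |W_m| = 3·2^m − 1 for all m ≥ 0.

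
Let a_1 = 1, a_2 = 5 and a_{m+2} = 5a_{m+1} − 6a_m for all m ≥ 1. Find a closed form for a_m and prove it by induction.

Claim: a_m = 3^m − 2^m.

Base cases: a_1 = 1 and 3^1 − 2^1 = 1; a_2 = 5 and 3^2 − 2^2 = 5.
Assume a_j = 3^j − 2^j for all 1 ≤ j ≤ r, where r ≥ 2.
Then a_{r+1} = 5a_r − 6a_{r−1} = 5·(3^r − 2^r) − 6·(3^{r−1} − 2^{r−1}) = (5·3 − 6)3^{r−1} − (5·2 − 6)2^{r−1} = 9·3^{r−1} − 4·2^{r−1} = 3^{r+1} − 2^{r+1}.
So the formula holds for r+1, and by strong induction a_m = 3^m − 2^m for all m ≥ 1.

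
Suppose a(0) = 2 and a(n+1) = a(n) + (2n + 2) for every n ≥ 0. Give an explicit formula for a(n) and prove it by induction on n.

Claim: a(n) = n^2 + n + 2.

Base case: a(0) = 2, and 0^2 + 0 + 2 = 2.
Assume a(k) = k^2 + k + 2.
Then a(k+1) = a(k) + (2k + 2) = (k^2 + k + 2) + (2k + 2) = k^2 + 3k + 4,
and (k+1)^2 + (k+1) + 2 = k^2 + 3k + 4.
This completes the inductive step, so a(n) = n^2 + n + 2 for all n ≥ 0.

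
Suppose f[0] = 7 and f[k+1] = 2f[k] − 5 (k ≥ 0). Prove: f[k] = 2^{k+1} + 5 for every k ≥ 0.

Base case: f[0] = 7, and 2^{0+1} + 5 = 2 + 5 = 7.
Assume f[m] = 2^{m+1} + 5 for some m ≥ 0.
Then f[m+1] = 2f[m] − 5 = 2·(2^{m+1} + 5) − 5 = 2^{m+2} + 10 − 5 = 2^{m+2} + 5.
Hence f[k] = 2^{k+1} + 5 for every k ≥ 0, by induction.

f[k] = 2^{k+1} + 5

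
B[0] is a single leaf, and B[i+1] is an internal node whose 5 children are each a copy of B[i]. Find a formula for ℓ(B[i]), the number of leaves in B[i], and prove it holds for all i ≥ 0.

Claim: ℓ(B[i]) = 5^i.

Base case: ℓ(B[0]) = 1, and 5^0 = 1.
Assume ℓ(B[m]) = 5^m.
Then ℓ(B[m+1]) = 5·ℓ(B[m]) = 5·5^m = 5^{m+1}.
This completes the inductive step, so ℓ(B[i]) = 5^i for all i ≥ 0.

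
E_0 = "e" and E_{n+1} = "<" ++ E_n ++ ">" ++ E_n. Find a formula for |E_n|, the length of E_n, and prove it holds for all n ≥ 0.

Claim: |E_n| = 3·2^n − 2.

Base case: |E_0| = 1, and 3·2^0 − 2 = 1.
Assume |E_j| = 3·2^j − 2.
Then |E_{j+1}| = 1 + |E_j| + 1 + |E_j| = 2|E_j| + 2 = 2(3·2^j − 2) + 2 = 3·2^{j+1} − 4 + 2 = 3·2^{j+1} − 2.
By induction, |E_n| = 3·2^n − 2 for all n ≥ 0.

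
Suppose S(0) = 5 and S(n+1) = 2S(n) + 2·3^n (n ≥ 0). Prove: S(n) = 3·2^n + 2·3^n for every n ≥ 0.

Base case: S(0) = 5, and 3·2^0 + 2·3^0 = 3 + 2 = 5.
Assume S(k) = 3·2^k + 2·3^k for some k ≥ 0.
Then S(k+1) = 2S(k) + 2·3^k = 2·(3·2^k + 2·3^k) + 2·3^k = 3·2^{k+1} + 4·3^k + 2·3^k = 3·2^{k+1} + 6·3^k = 3·2^{k+1} + 2·3^{k+1}.
By induction, S(n) = 3·2^n + 2·3^n for all n ≥ 0.

S(n) = 3·2^n + 2·3^n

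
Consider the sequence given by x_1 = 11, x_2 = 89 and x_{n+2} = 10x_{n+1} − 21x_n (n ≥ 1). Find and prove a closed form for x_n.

Claim: x_n = -3^n + 2·7^n.

Base cases: x_1 = 11 and -3^1 + 2·7^1 = 11; x_2 = 89 and -3^2 + 2·7^2 = 89.
Assume x_j = -3^j + 2·7^j for all 1 ≤ j ≤ r, where r ≥ 2.
Then x_{r+1} = 10x_r − 21x_{r−1} = 10·(-3^r + 2·7^r) − 21·(-3^{r−1} + 2·7^{r−1}) = -(10·3 − 21)3^{r−1} + 2·(10·7 − 21)7^{r−1} = -9·3^{r−1} + 98·7^{r−1} = -3^{r+1} + 2·7^{r+1}.
This completes the inductive step, so x_n = -3^n + 2·7^n for all n ≥ 1.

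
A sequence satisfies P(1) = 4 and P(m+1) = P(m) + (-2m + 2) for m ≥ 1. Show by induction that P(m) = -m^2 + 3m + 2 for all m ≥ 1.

Base case: P(1) = 4, and -1^2 + 3·1 + 2 = 4.
Assume P(r) = -r^2 + 3r + 2.
Then P(r+1) = P(r) + (-2r + 2) = (-r^2 + 3r + 2) + (-2r + 2) = -r^2 + r + 4,
and -(r+1)^2 + 3·(r+1) + 2 = -r^2 + r + 4.
Hence P(m) = -m^2 + 3m + 2 for every m ≥ 1, by induction.

P(m) = -m^2 + 3m + 2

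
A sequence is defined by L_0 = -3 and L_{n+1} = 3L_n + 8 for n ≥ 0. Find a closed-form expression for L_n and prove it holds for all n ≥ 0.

Claim: L_n = 3^n − 4.

Base case: L_0 = -3, and 3^0 − 4 = 1 − 4 = -3.
Assume L_r = 3^r − 4 for some r ≥ 0.
Then L_{r+1} = 3L_r + 8 = 3·(3^r − 4) + 8 = 3^{r+1} − 12 + 8 = 3^{r+1} − 4.
So the formula holds for r+1, and by induction L_n = 3^n − 4 for all n ≥ 0.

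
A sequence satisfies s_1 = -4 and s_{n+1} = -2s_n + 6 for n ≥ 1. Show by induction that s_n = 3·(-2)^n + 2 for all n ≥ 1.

Base case: s_1 = -4, and 3·(-2)^1 + 2 = -6 + 2 = -4.
Assume s_k = 3·(-2)^k + 2 for some k ≥ 1.
Then s_{k+1} = -2s_k + 6 = -2·(3·(-2)^k + 2) + 6 = -6·(-2)^k − 4 + 6 = 3·(-2)^{k+1} + 2.
So the formula holds for k+1, and by induction s_n = 3·(-2)^n + 2 for all n ≥ 1.

s_n = 3·(-2)^n + 2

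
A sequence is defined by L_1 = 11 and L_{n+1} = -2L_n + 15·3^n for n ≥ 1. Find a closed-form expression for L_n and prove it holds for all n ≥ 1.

Claim: L_n = -(-2)^n + 3·3^n.

Base case: L_1 = 11, and -(-2)^1 + 3·3^1 = 2 + 9 = 11.
Assume L_j = -(-2)^j + 3·3^j for some j ≥ 1.
Then L_{j+1} = -2L_j + 15·3^j = -2·(-(-2)^j + 3·3^j) + 15·3^j = -(-2)^{j+1} − 6·3^j + 15·3^j = -(-2)^{j+1} + 9·3^j = -(-2)^{j+1} + 3·3^{j+1}.
By induction, L_n = -(-2)^n + 3·3^n for all n ≥ 1.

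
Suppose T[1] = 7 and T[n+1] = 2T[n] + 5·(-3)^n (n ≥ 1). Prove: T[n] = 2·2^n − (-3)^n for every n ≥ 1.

Base case: T[1] = 7, and 2·2^1 − (-3)^1 = 4 + 3 = 7.
Assume T[r] = 2·2^r − (-3)^r for some r ≥ 1.
Then T[r+1] = 2T[r] + 5·(-3)^r = 2·(2·2^r − (-3)^r) + 5·(-3)^r = 2·2^{r+1} − 2·(-3)^r + 5·(-3)^r = 2·2^{r+1} + 3·(-3)^r = 2·2^{r+1} − (-3)^{r+1}.
So the formula holds for r+1, and by induction T[n] = 2·2^n − (-3)^n for all n ≥ 1.

T[n] = 2·2^n − (-3)^n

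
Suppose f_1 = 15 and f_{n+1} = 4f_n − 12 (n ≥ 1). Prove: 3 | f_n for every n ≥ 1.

Base case: f_1 = 15 = 3·5, so 3 | f_1.
Assume 3 | f_k, so f_k = 3t for some integer t.
Then f_{k+1} = 4f_k − 12 = 4·(3t) − 12 = 3(4t − 4), so 3 | f_{k+1}.
Hence 3 | f_n for every n ≥ 1, by induction.

3 | f_n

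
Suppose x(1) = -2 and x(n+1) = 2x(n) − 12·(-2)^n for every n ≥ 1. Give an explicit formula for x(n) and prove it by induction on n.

Claim: x(n) = 2·2^n + 3·(-2)^n.

Base case: x(1) = -2, and 2·2^1 + 3·(-2)^1 = 4 − 6 = -2.
Assume x(j) = 2·2^j + 3·(-2)^j for some j ≥ 1.
Then x(j+1) = 2x(j) − 12·(-2)^j = 2·(2·2^j + 3·(-2)^j) − 12·(-2)^j = 2·2^{j+1} + 6·(-2)^j − 12·(-2)^j = 2·2^{j+1} − 6·(-2)^j = 2·2^{j+1} + 3·(-2)^{j+1}.
So the formula holds for j+1, and by induction x(n) = 2·2^n + 3·(-2)^n for all n ≥ 1.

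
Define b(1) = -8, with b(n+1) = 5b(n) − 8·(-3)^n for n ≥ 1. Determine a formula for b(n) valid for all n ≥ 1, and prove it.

Claim: b(n) = -5^n + (-3)^n.

Base case: b(1) = -8, and -5^1 + (-3)^1 = -5 − 3 = -8.
Assume b(k) = -5^k + (-3)^k for some k ≥ 1.
Then b(k+1) = 5b(k) − 8·(-3)^k = 5·(-5^k + (-3)^k) − 8·(-3)^k = -5^{k+1} + 5·(-3)^k − 8·(-3)^k = -5^{k+1} − 3·(-3)^k = -5^{k+1} + (-3)^{k+1}.
This completes the inductive step, so b(n) = -5^n + (-3)^n for all n ≥ 1.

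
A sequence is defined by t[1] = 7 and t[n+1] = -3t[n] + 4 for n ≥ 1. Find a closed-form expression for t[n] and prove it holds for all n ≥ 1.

Claim: t[n] = -2·(-3)^n + 1.

Base case: t[1] = 7, and -2·(-3)^1 + 1 = 6 + 1 = 7.
Assume t[k] = -2·(-3)^k + 1 for some k ≥ 1.
Then t[k+1] = -3t[k] + 4 = -3·(-2·(-3)^k + 1) + 4 = 6·(-3)^k − 3 + 4 = -2·(-3)^{k+1} + 1.
This completes the inductive step, so t[n] = -2·(-3)^n + 1 for all n ≥ 1.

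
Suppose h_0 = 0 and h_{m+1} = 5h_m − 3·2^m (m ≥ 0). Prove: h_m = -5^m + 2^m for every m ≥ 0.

Base case: h_0 = 0, and -5^0 + 2^0 = -1 + 1 = 0.
Assume h_r = -5^r + 2^r for some r ≥ 0.
Then h_{r+1} = 5h_r − 3·2^r = 5·(-5^r + 2^r) − 3·2^r = -5^{r+1} + 5·2^r − 3·2^r = -5^{r+1} + 2·2^r = -5^{r+1} + 2^{r+1}.
So the formula holds for r+1, and by induction h_m = -5^m + 2^m for all m ≥ 0.

h_m = -5^m + 2^m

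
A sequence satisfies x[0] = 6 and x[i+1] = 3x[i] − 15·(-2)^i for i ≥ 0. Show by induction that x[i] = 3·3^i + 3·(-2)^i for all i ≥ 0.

Base case: x[0] = 6, and 3·3^0 + 3·(-2)^0 = 3 + 3 = 6.
Assume x[r] = 3·3^r + 3·(-2)^r for some r ≥ 0.
Then x[r+1] = 3x[r] − 15·(-2)^r = 3·(3·3^r + 3·(-2)^r) − 15·(-2)^r = 3·3^{r+1} + 9·(-2)^r − 15·(-2)^r = 3·3^{r+1} − 6·(-2)^r = 3·3^{r+1} + 3·(-2)^{r+1}.
This completes the inductive step, so x[i] = 3·3^i + 3·(-2)^i for all i ≥ 0.

x[i] = 3·3^i + 3·(-2)^i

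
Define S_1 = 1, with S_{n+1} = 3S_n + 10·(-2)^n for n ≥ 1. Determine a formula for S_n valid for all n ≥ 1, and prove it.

Claim: S_n = -3^n − 2·(-2)^n.

Base case: S_1 = 1, and -3^1 − 2·(-2)^1 = -3 + 4 = 1.
Assume S_j = -3^j − 2·(-2)^j for some j ≥ 1.
Then S_{j+1} = 3S_j + 10·(-2)^j = 3·(-3^j − 2·(-2)^j) + 10·(-2)^j = -3^{j+1} − 6·(-2)^j + 10·(-2)^j = -3^{j+1} + 4·(-2)^j = -3^{j+1} − 2·(-2)^{j+1}.
By induction, S_n = -3^n − 2·(-2)^n for all n ≥ 1.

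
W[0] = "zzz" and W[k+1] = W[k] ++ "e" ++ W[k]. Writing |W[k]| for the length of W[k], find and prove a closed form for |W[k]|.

Claim: |W[k]| = 2^{k+2} − 1.

Base case: |W[0]| = 3, and 2^{0+2} − 1 = 3.
Assume |W[j]| = 2^{j+2} − 1.
Then |W[j+1]| = |W[j]| + 1 + |W[j]| = 2|W[j]| + 1 = 2(2^{j+2} − 1) + 1 = 2^{j+3} − 2 + 1 = 2^{j+3} − 1.
By induction, |W[k]| = 2^{k+2} − 1 for all k ≥ 0.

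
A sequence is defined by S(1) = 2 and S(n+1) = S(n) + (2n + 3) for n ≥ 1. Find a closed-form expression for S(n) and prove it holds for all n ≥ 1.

Claim: S(n) = n^2 + 2n − 1.

Base case: S(1) = 2, and 1^2 + 2·1 − 1 = 2.
Assume S(k) = k^2 + 2k − 1.
Then S(k+1) = S(k) + (2k + 3) = (k^2 + 2k − 1) + (2k + 3) = k^2 + 4k + 2,
and (k+1)^2 + 2·(k+1) − 1 = k^2 + 4k + 2.
Hence S(n) = n^2 + 2n − 1 for every n ≥ 1, by induction.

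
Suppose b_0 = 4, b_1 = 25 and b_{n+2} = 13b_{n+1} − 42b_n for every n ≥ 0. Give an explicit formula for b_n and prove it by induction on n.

Claim: b_n = 3·6^n + 7^n.

Base cases: b_0 = 4 and 3·6^0 + 7^0 = 4; b_1 = 25 and 3·6^1 + 7^1 = 25.
Assume b_j = 3·6^j + 7^j for all 0 ≤ j ≤ k, where k ≥ 1.
Then b_{k+1} = 13b_k − 42b_{k−1} = 13·(3·6^k + 7^k) − 42·(3·6^{k−1} + 7^{k−1}) = 3·(13·6 − 42)6^{k−1} + (13·7 − 42)7^{k−1} = 108·6^{k−1} + 49·7^{k−1} = 3·6^{k+1} + 7^{k+1}.
So the formula holds for k+1, and by strong induction b_n = 3·6^n + 7^n for all n ≥ 0.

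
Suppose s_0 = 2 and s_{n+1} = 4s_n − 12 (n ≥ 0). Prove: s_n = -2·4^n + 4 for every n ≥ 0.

Base case: s_0 = 2, and -2·4^0 + 4 = -2 + 4 = 2.
Assume s_j = -2·4^j + 4 for some j ≥ 0.
Then s_{j+1} = 4s_j − 12 = 4·(-2·4^j + 4) − 12 = -8·4^j + 16 − 12 = -2·4^{j+1} + 4.
So the formula holds for j+1, and by induction s_n = -2·4^n + 4 for all n ≥ 0.

s_n = -2·4^n + 4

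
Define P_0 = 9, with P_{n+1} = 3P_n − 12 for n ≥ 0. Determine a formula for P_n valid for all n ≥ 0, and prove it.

Claim: P_n = 3^{n+1} + 6.

Base case: P_0 = 9, and 3^{0+1} + 6 = 3 + 6 = 9.
Assume P_r = 3^{r+1} + 6 for some r ≥ 0.
Then P_{r+1} = 3P_r − 12 = 3·(3^{r+1} + 6) − 12 = 3^{r+2} + 18 − 12 = 3^{r+2} + 6.
This completes the inductive step, so P_n = 3^{n+1} + 6 for all n ≥ 0.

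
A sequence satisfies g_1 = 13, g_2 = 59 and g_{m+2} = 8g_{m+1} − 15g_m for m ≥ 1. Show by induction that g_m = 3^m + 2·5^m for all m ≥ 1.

Base cases: g_1 = 13 and 3^1 + 2·5^1 = 13; g_2 = 59 and 3^2 + 2·5^2 = 59.
Assume g_j = 3^j + 2·5^j for all 1 ≤ j ≤ k, where k ≥ 2.
Then g_{k+1} = 8g_k − 15g_{k−1} = 8·(3^k + 2·5^k) − 15·(3^{k−1} + 2·5^{k−1}) = (8·3 − 15)3^{k−1} + 2·(8·5 − 15)5^{k−1} = 9·3^{k−1} + 50·5^{k−1} = 3^{k+1} + 2·5^{k+1}.
Hence g_m = 3^m + 2·5^m for every m ≥ 1, by strong induction.

g_m = 3^m + 2·5^m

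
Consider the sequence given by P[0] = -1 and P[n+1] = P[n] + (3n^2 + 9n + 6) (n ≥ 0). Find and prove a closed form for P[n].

Claim: P[n] = n^3 + 3n^2 + 2n − 1.

Base case: P[0] = -1, and 0^3 + 3·0^2 + 2·0 − 1 = -1.
Assume P[r] = r^3 + 3r^2 + 2r − 1.
Then P[r+1] = P[r] + (3r^2 + 9r + 6) = (r^3 + 3r^2 + 2r − 1) + (3r^2 + 9r + 6) = r^3 + 6r^2 + 11r + 5,
and (r+1)^3 + 3·(r+1)^2 + 2·(r+1) − 1 = r^3 + 6r^2 + 11r + 5.
By induction, P[n] = n^3 + 3n^2 + 2n − 1 for all n ≥ 0.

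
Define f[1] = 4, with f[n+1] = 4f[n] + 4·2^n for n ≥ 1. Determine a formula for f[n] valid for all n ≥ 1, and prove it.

Claim: f[n] = 2·4^n − 2·2^n.

Base case: f[1] = 4, and 2·4^1 − 2·2^1 = 8 − 4 = 4.
Assume f[m] = 2·4^m − 2·2^m for some m ≥ 1.
Then f[m+1] = 4f[m] + 4·2^m = 4·(2·4^m − 2·2^m) + 4·2^m = 2·4^{m+1} − 8·2^m + 4·2^m = 2·4^{m+1} − 4·2^m = 2·4^{m+1} − 2·2^{m+1}.
This completes the inductive step, so f[n] = 2·4^n − 2·2^n for all n ≥ 1.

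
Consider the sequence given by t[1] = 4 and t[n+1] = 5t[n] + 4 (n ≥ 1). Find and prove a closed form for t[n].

Claim: t[n] = 5^n − 1.

Base case: t[1] = 4, and 5^1 − 1 = 5 − 1 = 4.
Assume t[r] = 5^r − 1 for some r ≥ 1.
Then t[r+1] = 5t[r] + 4 = 5·(5^r − 1) + 4 = 5^{r+1} − 5 + 4 = 5^{r+1} − 1.
By induction, t[n] = 5^n − 1 for all n ≥ 1.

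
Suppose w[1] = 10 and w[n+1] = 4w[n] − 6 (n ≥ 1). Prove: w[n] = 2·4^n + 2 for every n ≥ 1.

Base case: w[1] = 10, and 2·4^1 + 2 = 8 + 2 = 10.
Assume w[m] = 2·4^m + 2 for some m ≥ 1.
Then w[m+1] = 4w[m] − 6 = 4·(2·4^m + 2) − 6 = 8·4^m + 8 − 6 = 2·4^{m+1} + 2.
This completes the inductive step, so w[n] = 2·4^n + 2 for all n ≥ 1.

w[n] = 2·4^n + 2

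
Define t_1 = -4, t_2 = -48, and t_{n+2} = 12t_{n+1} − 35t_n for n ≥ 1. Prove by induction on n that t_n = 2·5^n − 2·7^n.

Base cases: t_1 = -4 and 2·5^1 − 2·7^1 = -4; t_2 = -48 and 2·5^2 − 2·7^2 = -48.
Assume t_j = 2·5^j − 2·7^j for all 1 ≤ j ≤ k, where k ≥ 2.
Then t_{k+1} = 12t_k − 35t_{k−1} = 12·(2·5^k − 2·7^k) − 35·(2·5^{k−1} − 2·7^{k−1}) = 2·(12·5 − 35)5^{k−1} − 2·(12·7 − 35)7^{k−1} = 50·5^{k−1} − 98·7^{k−1} = 2·5^{k+1} − 2·7^{k+1}.
So the formula holds for k+1, and by strong induction t_n = 2·5^n − 2·7^n for all n ≥ 1.

t_n = 2·5^n − 2·7^n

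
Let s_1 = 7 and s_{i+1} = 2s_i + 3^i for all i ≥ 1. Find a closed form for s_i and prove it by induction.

Claim: s_i = 2·2^i + 3^i.

Base case: s_1 = 7, and 2·2^1 + 3^1 = 4 + 3 = 7.
Assume s_m = 2·2^m + 3^m for some m ≥ 1.
Then s_{m+1} = 2s_m + 3^m = 2·(2·2^m + 3^m) + 3^m = 2·2^{m+1} + 2·3^m + 3^m = 2·2^{m+1} + 3·3^m = 2·2^{m+1} + 3^{m+1}.
So the formula holds for m+1, and by induction s_i = 2·2^i + 3^i for all i ≥ 1.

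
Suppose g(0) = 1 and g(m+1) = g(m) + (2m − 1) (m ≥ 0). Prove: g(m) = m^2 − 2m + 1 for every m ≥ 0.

Base case: g(0) = 1, and 0^2 − 2·0 + 1 = 1.
Assume g(r) = r^2 − 2r + 1.
Then g(r+1) = g(r) + (2r − 1) = (r^2 − 2r + 1) + (2r − 1) = r^2,
and (r+1)^2 − 2·(r+1) + 1 = r^2.
This completes the inductive step, so g(m) = m^2 − 2m + 1 for all m ≥ 0.

g(m) = m^2 − 2m + 1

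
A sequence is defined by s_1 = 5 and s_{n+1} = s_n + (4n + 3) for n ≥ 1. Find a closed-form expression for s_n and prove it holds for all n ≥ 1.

Claim: s_n = 2n^2 + n + 2.

Base case: s_1 = 5, and 2·1^2 + 1 + 2 = 5.
Assume s_r = 2r^2 + r + 2.
Then s_{r+1} = s_r + (4r + 3) = (2r^2 + r + 2) + (4r + 3) = 2r^2 + 5r + 5,
and 2·(r+1)^2 + (r+1) + 2 = 2r^2 + 5r + 5.
This completes the inductive step, so s_n = 2n^2 + n + 2 for all n ≥ 1.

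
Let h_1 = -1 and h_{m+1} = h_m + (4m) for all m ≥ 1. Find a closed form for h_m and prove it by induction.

Claim: h_m = 2m^2 − 2m − 1.

Base case: h_1 = -1, and 2·1^2 − 2·1 − 1 = -1.
Assume h_k = 2k^2 − 2k − 1.
Then h_{k+1} = h_k + (4k) = (2k^2 − 2k − 1) + (4k) = 2k^2 + 2k − 1,
and 2·(k+1)^2 − 2·(k+1) − 1 = 2k^2 + 2k − 1.
Hence h_m = 2m^2 − 2m − 1 for every m ≥ 1, by induction.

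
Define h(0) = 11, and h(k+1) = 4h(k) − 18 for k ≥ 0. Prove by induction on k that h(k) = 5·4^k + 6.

Base case: h(0) = 11, and 5·4^0 + 6 = 5 + 6 = 11.
Assume h(j) = 5·4^j + 6 for some j ≥ 0.
Then h(j+1) = 4h(j) − 18 = 4·(5·4^j + 6) − 18 = 20·4^j + 24 − 18 = 5·4^{j+1} + 6.
This completes the inductive step, so h(k) = 5·4^k + 6 for all k ≥ 0.

h(k) = 5·4^k + 6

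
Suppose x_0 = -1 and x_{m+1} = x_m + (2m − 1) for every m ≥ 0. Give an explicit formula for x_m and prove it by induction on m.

Claim: x_m = m^2 − 2m − 1.

Base case: x_0 = -1, and 0^2 − 2·0 − 1 = -1.
Assume x_k = k^2 − 2k − 1.
Then x_{k+1} = x_k + (2k − 1) = (k^2 − 2k − 1) + (2k − 1) = k^2 − 2,
and (k+1)^2 − 2·(k+1) − 1 = k^2 − 2.
Hence x_m = m^2 − 2m − 1 for every m ≥ 0, by induction.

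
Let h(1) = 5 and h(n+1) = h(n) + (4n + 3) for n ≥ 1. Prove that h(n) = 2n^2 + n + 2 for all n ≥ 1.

Base case: h(1) = 5, and 2·1^2 + 1 + 2 = 5.
Assume h(j) = 2j^2 + j + 2.
Then h(j+1) = h(j) + (4j + 3) = (2j^2 + j + 2) + (4j + 3) = 2j^2 + 5j + 5,
and 2·(j+1)^2 + (j+1) + 2 = 2j^2 + 5j + 5.
This completes the inductive step, so h(n) = 2n^2 + n + 2 for all n ≥ 1.

h(n) = 2n^2 + n + 2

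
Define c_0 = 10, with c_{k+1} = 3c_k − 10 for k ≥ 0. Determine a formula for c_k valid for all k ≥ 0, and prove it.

Claim: c_k = 5·3^k + 5.

Base case: c_0 = 10, and 5·3^0 + 5 = 5 + 5 = 10.
Assume c_j = 5·3^j + 5 for some j ≥ 0.
Then c_{j+1} = 3c_j − 10 = 3·(5·3^j + 5) − 10 = 15·3^j + 15 − 10 = 5·3^{j+1} + 5.
This completes the inductive step, so c_k = 5·3^k + 5 for all k ≥ 0.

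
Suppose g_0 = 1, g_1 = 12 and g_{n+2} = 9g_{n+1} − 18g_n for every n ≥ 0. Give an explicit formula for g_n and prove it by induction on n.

Claim: g_n = 3·6^n − 2·3^n.

Base cases: g_0 = 1 and 3·6^0 − 2·3^0 = 1; g_1 = 12 and 3·6^1 − 2·3^1 = 12.
Assume g_j = 3·6^j − 2·3^j for all 0 ≤ j ≤ m, where m ≥ 1.
Then g_{m+1} = 9g_m − 18g_{m−1} = 9·(3·6^m − 2·3^m) − 18·(3·6^{m−1} − 2·3^{m−1}) = 3·(9·6 − 18)6^{m−1} − 2·(9·3 − 18)3^{m−1} = 108·6^{m−1} − 18·3^{m−1} = 3·6^{m+1} − 2·3^{m+1}.
This completes the inductive step, so g_n = 3·6^n − 2·3^n for all n ≥ 0.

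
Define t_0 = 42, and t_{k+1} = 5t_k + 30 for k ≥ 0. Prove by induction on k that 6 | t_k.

Base case: t_0 = 42 = 6·7, so 6 | t_0.
Assume 6 | t_j, so t_j = 6s for some integer s.
Then t_{j+1} = 5t_j + 30 = 5·(6s) + 30 = 6(5s + 5), so 6 | t_{j+1}.
So the property holds for j+1, and by induction 6 | t_k for all k ≥ 0.

6 | t_k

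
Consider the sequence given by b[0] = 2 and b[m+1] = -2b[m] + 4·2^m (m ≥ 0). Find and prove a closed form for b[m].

Claim: b[m] = (-2)^m + 2^m.

Base case: b[0] = 2, and (-2)^0 + 2^0 = 1 + 1 = 2.
Assume b[r] = (-2)^r + 2^r for some r ≥ 0.
Then b[r+1] = -2b[r] + 4·2^r = -2·((-2)^r + 2^r) + 4·2^r = (-2)^{r+1} − 2·2^r + 4·2^r = (-2)^{r+1} + 2·2^r = (-2)^{r+1} + 2^{r+1}.
This completes the inductive step, so b[m] = (-2)^m + 2^m for all m ≥ 0.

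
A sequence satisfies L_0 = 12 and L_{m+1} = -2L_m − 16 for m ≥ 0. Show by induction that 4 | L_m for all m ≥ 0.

Base case: L_0 = 12 = 4·3, so 4 | L_0.
Assume 4 | L_j, so L_j = 4t for some integer t.
Then L_{j+1} = -2L_j − 16 = -2·(4t) − 16 = 4(-2t − 4), so 4 | L_{j+1}.
By induction, 4 | L_m for all m ≥ 0.

4 | L_m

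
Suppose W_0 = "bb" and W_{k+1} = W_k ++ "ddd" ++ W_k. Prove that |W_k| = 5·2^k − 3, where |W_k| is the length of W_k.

Base case: |W_0| = 2, and 5·2^0 − 3 = 2.
Assume |W_m| = 5·2^m − 3.
Then |W_{m+1}| = |W_m| + 3 + |W_m| = 2|W_m| + 3 = 2(5·2^m − 3) + 3 = 5·2^{m+1} − 6 + 3 = 5·2^{m+1} − 3.
By induction, |W_k| = 5·2^k − 3 for all k ≥ 0.

|W_k| = 5·2^k − 3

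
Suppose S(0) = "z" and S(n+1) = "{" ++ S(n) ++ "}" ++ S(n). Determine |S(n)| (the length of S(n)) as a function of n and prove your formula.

Claim: |S(n)| = 3·2^n − 2.

Base case: |S(0)| = 1, and 3·2^0 − 2 = 1.
Assume |S(r)| = 3·2^r − 2.
Then |S(r+1)| = 1 + |S(r)| + 1 + |S(r)| = 2|S(r)| + 2 = 2(3·2^r − 2) + 2 = 3·2^{r+1} − 4 + 2 = 3·2^{r+1} − 2.
So the formula holds for r+1, and by induction |S(n)| = 3·2^n − 2 for all n ≥ 0.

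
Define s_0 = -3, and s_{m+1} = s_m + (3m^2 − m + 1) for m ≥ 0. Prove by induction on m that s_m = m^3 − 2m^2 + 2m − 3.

Base case: s_0 = -3, and 0^3 − 2·0^2 + 2·0 − 3 = -3.
Assume s_r = r^3 − 2r^2 + 2r − 3.
Then s_{r+1} = s_r + (3r^2 − r + 1) = (r^3 − 2r^2 + 2r − 3) + (3r^2 − r + 1) = r^3 + r^2 + r − 2,
and (r+1)^3 − 2·(r+1)^2 + 2·(r+1) − 3 = r^3 + r^2 + r − 2.
This completes the inductive step, so s_m = m^3 − 2m^2 + 2m − 3 for all m ≥ 0.

s_m = m^3 − 2m^2 + 2m − 3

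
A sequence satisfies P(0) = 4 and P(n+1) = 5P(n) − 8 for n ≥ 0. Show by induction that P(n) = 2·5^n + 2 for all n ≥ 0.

Base case: P(0) = 4, and 2·5^0 + 2 = 2 + 2 = 4.
Assume P(j) = 2·5^j + 2 for some j ≥ 0.
Then P(j+1) = 5P(j) − 8 = 5·(2·5^j + 2) − 8 = 10·5^j + 10 − 8 = 2·5^{j+1} + 2.
By induction, P(n) = 2·5^n + 2 for all n ≥ 0.

P(n) = 2·5^n + 2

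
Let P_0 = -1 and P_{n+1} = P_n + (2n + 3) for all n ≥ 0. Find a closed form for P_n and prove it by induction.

Claim: P_n = n^2 + 2n − 1.

Base case: P_0 = -1, and 0^2 + 2·0 − 1 = -1.
Assume P_m = m^2 + 2m − 1.
Then P_{m+1} = P_m + (2m + 3) = (m^2 + 2m − 1) + (2m + 3) = m^2 + 4m + 2,
and (m+1)^2 + 2·(m+1) − 1 = m^2 + 4m + 2.
Hence P_n = n^2 + 2n − 1 for every n ≥ 0, by induction.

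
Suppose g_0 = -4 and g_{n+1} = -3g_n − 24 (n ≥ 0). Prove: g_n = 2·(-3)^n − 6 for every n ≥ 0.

Base case: g_0 = -4, and 2·(-3)^0 − 6 = 2 − 6 = -4.
Assume g_j = 2·(-3)^j − 6 for some j ≥ 0.
Then g_{j+1} = -3g_j − 24 = -3·(2·(-3)^j − 6) − 24 = -6·(-3)^j + 18 − 24 = 2·(-3)^{j+1} − 6.
Hence g_n = 2·(-3)^n − 6 for every n ≥ 0, by induction.

g_n = 2·(-3)^n − 6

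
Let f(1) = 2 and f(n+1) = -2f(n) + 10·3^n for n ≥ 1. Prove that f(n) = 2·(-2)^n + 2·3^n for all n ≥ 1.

Base case: f(1) = 2, and 2·(-2)^1 + 2·3^1 = -4 + 6 = 2.
Assume f(r) = 2·(-2)^r + 2·3^r for some r ≥ 1.
Then f(r+1) = -2f(r) + 10·3^r = -2·(2·(-2)^r + 2·3^r) + 10·3^r = 2·(-2)^{r+1} − 4·3^r + 10·3^r = 2·(-2)^{r+1} + 6·3^r = 2·(-2)^{r+1} + 2·3^{r+1}.
This completes the inductive step, so f(n) = 2·(-2)^n + 2·3^n for all n ≥ 1.

f(n) = 2·(-2)^n + 2·3^n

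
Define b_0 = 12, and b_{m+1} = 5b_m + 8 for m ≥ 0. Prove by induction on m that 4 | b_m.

Base case: b_0 = 12 = 4·3, so 4 | b_0.
Assume 4 | b_k, so b_k = 4t for some integer t.
Then b_{k+1} = 5b_k + 8 = 5·(4t) + 8 = 4(5t + 2), so 4 | b_{k+1}.
Hence 4 | b_m for every m ≥ 0, by induction.

4 | b_m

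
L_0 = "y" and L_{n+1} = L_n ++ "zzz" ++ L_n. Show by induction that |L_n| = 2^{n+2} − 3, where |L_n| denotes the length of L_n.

Base case: |L_0| = 1, and 2^{0+2} − 3 = 1.
Assume |L_r| = 2^{r+2} − 3.
Then |L_{r+1}| = |L_r| + 3 + |L_r| = 2|L_r| + 3 = 2(2^{r+2} − 3) + 3 = 2^{r+3} − 6 + 3 = 2^{r+3} − 3.
This completes the inductive step, so |L_n| = 2^{n+2} − 3 for all n ≥ 0.

|L_n| = 2^{n+2} − 3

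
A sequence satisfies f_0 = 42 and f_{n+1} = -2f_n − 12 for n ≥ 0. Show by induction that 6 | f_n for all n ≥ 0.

Base case: f_0 = 42 = 6·7, so 6 | f_0.
Assume 6 | f_k, so f_k = 6t for some integer t.
Then f_{k+1} = -2f_k − 12 = -2·(6t) − 12 = 6(-2t − 2), so 6 | f_{k+1}.
By induction, 6 | f_n for all n ≥ 0.

6 | f_n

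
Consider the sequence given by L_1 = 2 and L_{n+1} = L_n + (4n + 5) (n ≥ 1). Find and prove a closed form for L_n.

Claim: L_n = 2n^2 + 3n − 3.

Base case: L_1 = 2, and 2·1^2 + 3·1 − 3 = 2.
Assume L_r = 2r^2 + 3r − 3.
Then L_{r+1} = L_r + (4r + 5) = (2r^2 + 3r − 3) + (4r + 5) = 2r^2 + 7r + 2,
and 2·(r+1)^2 + 3·(r+1) − 3 = 2r^2 + 7r + 2.
By induction, L_n = 2n^2 + 3n − 3 for all n ≥ 1.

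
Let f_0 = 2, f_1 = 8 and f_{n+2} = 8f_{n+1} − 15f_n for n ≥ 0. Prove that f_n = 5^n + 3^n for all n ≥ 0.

Base cases: f_0 = 2 and 5^0 + 3^0 = 2; f_1 = 8 and 5^1 + 3^1 = 8.
Assume f_j = 5^j + 3^j for all 0 ≤ j ≤ m, where m ≥ 1.
Then f_{m+1} = 8f_m − 15f_{m−1} = 8·(5^m + 3^m) − 15·(5^{m−1} + 3^{m−1}) = (8·5 − 15)5^{m−1} + (8·3 − 15)3^{m−1} = 25·5^{m−1} + 9·3^{m−1} = 5^{m+1} + 3^{m+1}.
So the formula holds for m+1, and by strong induction f_n = 5^n + 3^n for all n ≥ 0.

f_n = 5^n + 3^n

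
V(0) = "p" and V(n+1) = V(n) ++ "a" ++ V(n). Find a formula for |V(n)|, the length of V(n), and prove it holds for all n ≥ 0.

Claim: |V(n)| = 2^{n+1} − 1.

Base case: |V(0)| = 1, and 2^{0+1} − 1 = 1.
Assume |V(m)| = 2^{m+1} − 1.
Then |V(m+1)| = |V(m)| + 1 + |V(m)| = 2|V(m)| + 1 = 2(2^{m+1} − 1) + 1 = 2^{m+2} − 2 + 1 = 2^{m+2} − 1.
By induction, |V(n)| = 2^{n+1} − 1 for all n ≥ 0.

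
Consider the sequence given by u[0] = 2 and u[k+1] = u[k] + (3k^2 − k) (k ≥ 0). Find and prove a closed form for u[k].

Claim: u[k] = k^3 − 2k^2 + k + 2.

Base case: u[0] = 2, and 0^3 − 2·0^2 + 0 + 2 = 2.
Assume u[r] = r^3 − 2r^2 + r + 2.
Then u[r+1] = u[r] + (3r^2 − r) = (r^3 − 2r^2 + r + 2) + (3r^2 − r) = r^3 + r^2 + 2,
and (r+1)^3 − 2·(r+1)^2 + (r+1) + 2 = r^3 + r^2 + 2.
This completes the inductive step, so u[k] = k^3 − 2k^2 + k + 2 for all k ≥ 0.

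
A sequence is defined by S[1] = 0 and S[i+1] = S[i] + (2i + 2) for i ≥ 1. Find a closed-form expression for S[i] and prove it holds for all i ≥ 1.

Claim: S[i] = i^2 + i − 2.

Base case: S[1] = 0, and 1^2 + 1 − 2 = 0.
Assume S[r] = r^2 + r − 2.
Then S[r+1] = S[r] + (2r + 2) = (r^2 + r − 2) + (2r + 2) = r^2 + 3r,
and (r+1)^2 + (r+1) − 2 = r^2 + 3r.
By induction, S[i] = i^2 + i − 2 for all i ≥ 1.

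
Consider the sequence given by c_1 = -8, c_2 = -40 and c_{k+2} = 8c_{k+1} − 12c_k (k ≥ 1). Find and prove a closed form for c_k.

Claim: c_k = -6^k − 2^k.

Base cases: c_1 = -8 and -6^1 − 2^1 = -8; c_2 = -40 and -6^2 − 2^2 = -40.
Assume c_j = -6^j − 2^j for all 1 ≤ j ≤ m, where m ≥ 2.
Then c_{m+1} = 8c_m − 12c_{m−1} = 8·(-6^m − 2^m) − 12·(-6^{m−1} − 2^{m−1}) = -(8·6 − 12)6^{m−1} − (8·2 − 12)2^{m−1} = -36·6^{m−1} − 4·2^{m−1} = -6^{m+1} − 2^{m+1}.
So the formula holds for m+1, and by strong induction c_k = -6^k − 2^k for all k ≥ 1.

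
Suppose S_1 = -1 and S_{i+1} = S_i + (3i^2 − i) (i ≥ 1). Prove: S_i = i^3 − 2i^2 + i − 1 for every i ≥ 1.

Base case: S_1 = -1, and 1^3 − 2·1^2 + 1 − 1 = -1.
Assume S_m = m^3 − 2m^2 + m − 1.
Then S_{m+1} = S_m + (3m^2 − m) = (m^3 − 2m^2 + m − 1) + (3m^2 − m) = m^3 + m^2 − 1,
and (m+1)^3 − 2·(m+1)^2 + (m+1) − 1 = m^3 + m^2 − 1.
This completes the inductive step, so S_i = i^3 − 2i^2 + i − 1 for all i ≥ 1.

S_i = i^3 − 2i^2 + i − 1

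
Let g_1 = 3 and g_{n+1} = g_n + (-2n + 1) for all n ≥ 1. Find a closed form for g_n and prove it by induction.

Claim: g_n = -n^2 + 2n + 2.

Base case: g_1 = 3, and -1^2 + 2·1 + 2 = 3.
Assume g_k = -k^2 + 2k + 2.
Then g_{k+1} = g_k + (-2k + 1) = (-k^2 + 2k + 2) + (-2k + 1) = -k^2 + 3,
and -(k+1)^2 + 2·(k+1) + 2 = -k^2 + 3.
By induction, g_n = -n^2 + 2n + 2 for all n ≥ 1.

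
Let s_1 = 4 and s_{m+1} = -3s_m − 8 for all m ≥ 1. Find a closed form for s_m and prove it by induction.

Claim: s_m = -2·(-3)^m − 2.

Base case: s_1 = 4, and -2·(-3)^1 − 2 = 6 − 2 = 4.
Assume s_k = -2·(-3)^k − 2 for some k ≥ 1.
Then s_{k+1} = -3s_k − 8 = -3·(-2·(-3)^k − 2) − 8 = 6·(-3)^k + 6 − 8 = -2·(-3)^{k+1} − 2.
Hence s_m = -2·(-3)^m − 2 for every m ≥ 1, by induction.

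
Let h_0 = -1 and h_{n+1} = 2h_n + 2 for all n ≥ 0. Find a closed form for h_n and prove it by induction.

Claim: h_n = 2^n − 2.

Base case: h_0 = -1, and 2^0 − 2 = 1 − 2 = -1.
Assume h_k = 2^k − 2 for some k ≥ 0.
Then h_{k+1} = 2h_k + 2 = 2·(2^k − 2) + 2 = 2^{k+1} − 4 + 2 = 2^{k+1} − 2.
Hence h_n = 2^n − 2 for every n ≥ 0, by induction.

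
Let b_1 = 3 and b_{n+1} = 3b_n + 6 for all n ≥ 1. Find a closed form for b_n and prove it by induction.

Claim: b_n = 2·3^n − 3.

Base case: b_1 = 3, and 2·3^1 − 3 = 6 − 3 = 3.
Assume b_j = 2·3^j − 3 for some j ≥ 1.
Then b_{j+1} = 3b_j + 6 = 3·(2·3^j − 3) + 6 = 6·3^j − 9 + 6 = 2·3^{j+1} − 3.
This completes the inductive step, so b_n = 2·3^n − 3 for all n ≥ 1.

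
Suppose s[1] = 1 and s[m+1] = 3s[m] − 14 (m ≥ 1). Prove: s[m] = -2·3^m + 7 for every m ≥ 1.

Base case: s[1] = 1, and -2·3^1 + 7 = -6 + 7 = 1.
Assume s[r] = -2·3^r + 7 for some r ≥ 1.
Then s[r+1] = 3s[r] − 14 = 3·(-2·3^r + 7) − 14 = -6·3^r + 21 − 14 = -2·3^{r+1} + 7.
This completes the inductive step, so s[m] = -2·3^m + 7 for all m ≥ 1.

s[m] = -2·3^m + 7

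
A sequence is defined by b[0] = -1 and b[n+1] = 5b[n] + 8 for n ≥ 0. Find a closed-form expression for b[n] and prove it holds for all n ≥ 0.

Claim: b[n] = 5^n − 2.

Base case: b[0] = -1, and 5^0 − 2 = 1 − 2 = -1.
Assume b[r] = 5^r − 2 for some r ≥ 0.
Then b[r+1] = 5b[r] + 8 = 5·(5^r − 2) + 8 = 5^{r+1} − 10 + 8 = 5^{r+1} − 2.
So the formula holds for r+1, and by induction b[n] = 5^n − 2 for all n ≥ 0.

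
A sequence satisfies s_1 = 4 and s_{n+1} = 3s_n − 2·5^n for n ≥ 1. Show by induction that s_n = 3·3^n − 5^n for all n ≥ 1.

Base case: s_1 = 4, and 3·3^1 − 5^1 = 9 − 5 = 4.
Assume s_r = 3·3^r − 5^r for some r ≥ 1.
Then s_{r+1} = 3s_r − 2·5^r = 3·(3·3^r − 5^r) − 2·5^r = 3·3^{r+1} − 3·5^r − 2·5^r = 3·3^{r+1} − 5·5^r = 3·3^{r+1} − 5^{r+1}.
This completes the inductive step, so s_n = 3·3^n − 5^n for all n ≥ 1.

s_n = 3·3^n − 5^n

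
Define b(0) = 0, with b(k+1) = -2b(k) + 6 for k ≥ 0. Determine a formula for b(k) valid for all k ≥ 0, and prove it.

Claim: b(k) = -2·(-2)^k + 2.

Base case: b(0) = 0, and -2·(-2)^0 + 2 = -2 + 2 = 0.
Assume b(j) = -2·(-2)^j + 2 for some j ≥ 0.
Then b(j+1) = -2b(j) + 6 = -2·(-2·(-2)^j + 2) + 6 = 4·(-2)^j − 4 + 6 = -2·(-2)^{j+1} + 2.
This completes the inductive step, so b(k) = -2·(-2)^k + 2 for all k ≥ 0.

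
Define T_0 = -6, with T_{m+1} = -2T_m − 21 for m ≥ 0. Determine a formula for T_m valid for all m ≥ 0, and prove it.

Claim: T_m = (-2)^m − 7.

Base case: T_0 = -6, and (-2)^0 − 7 = 1 − 7 = -6.
Assume T_j = (-2)^j − 7 for some j ≥ 0.
Then T_{j+1} = -2T_j − 21 = -2·((-2)^j − 7) − 21 = -2·(-2)^j + 14 − 21 = (-2)^{j+1} − 7.
This completes the inductive step, so T_m = (-2)^m − 7 for all m ≥ 0.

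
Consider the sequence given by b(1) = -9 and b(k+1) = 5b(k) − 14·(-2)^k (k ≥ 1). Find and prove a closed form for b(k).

Claim: b(k) = -5^k + 2·(-2)^k.

Base case: b(1) = -9, and -5^1 + 2·(-2)^1 = -5 − 4 = -9.
Assume b(m) = -5^m + 2·(-2)^m for some m ≥ 1.
Then b(m+1) = 5b(m) − 14·(-2)^m = 5·(-5^m + 2·(-2)^m) − 14·(-2)^m = -5^{m+1} + 10·(-2)^m − 14·(-2)^m = -5^{m+1} − 4·(-2)^m = -5^{m+1} + 2·(-2)^{m+1}.
Hence b(k) = -5^k + 2·(-2)^k for every k ≥ 1, by induction.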